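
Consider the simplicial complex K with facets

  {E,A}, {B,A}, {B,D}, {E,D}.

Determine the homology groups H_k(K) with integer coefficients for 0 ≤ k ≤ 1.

H_0 ≅ Z,  H_1 ≅ Z.

Take the total order A < B < D < E on the vertex set. Then K (dimension 1) consists of the simplices:

  0-simplices (4): A, B, D, E
  1-simplices (4): AB, AE, BD, DE

giving chain groups C_0 ≅ Z^4, C_1 ≅ Z^4.

The boundary map ∂_1: C_1 → C_0 sends each edge [p,q] (with p < q) to q − p.
The resulting 4×4 matrix has rank 3, and its Smith normal form has invariant factors (1,1,1).

Now H_k = ker ∂_k / im ∂_{k+1}, so:

  H_0: rank C_0 − rank ∂_1 = 4 − 3 = 1, and the invariant factors of ∂_1 are all 1, so H_0 ≅ Z.
  H_1: rank ker ∂_1 − rank ∂_2 = (4 − 3) − 0 = 1, and there is no ∂_2, so H_1 ≅ Z.

As a check, the Euler characteristic is 4 − 4 = 0, which agrees with 1 − 1 = 0.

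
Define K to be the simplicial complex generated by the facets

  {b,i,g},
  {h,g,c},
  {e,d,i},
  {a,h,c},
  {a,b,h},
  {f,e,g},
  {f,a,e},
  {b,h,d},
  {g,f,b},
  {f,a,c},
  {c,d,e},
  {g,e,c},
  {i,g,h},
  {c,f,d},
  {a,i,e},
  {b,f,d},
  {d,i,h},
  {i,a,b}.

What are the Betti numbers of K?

K has 9 vertices, 27 edges, 18 triangles.
rank ∂_0 = 0, rank ∂_1 = 8 ⇒ b_0 = 9 − 0 − 8 = 1; all invariant factors of ∂_1 are 1 so no torsion. So H_0 = Z.
rank ∂_1 = 8, rank ∂_2 = 18 ⇒ b_1 = 27 − 8 − 18 = 1; ∂_2 has invariant factor(s) [2] giving torsion. So H_1 = Z ⊕ Z/2.
rank ∂_2 = 18, rank ∂_3 = 0 ⇒ b_2 = 18 − 18 − 0 = 0. So H_2 = 0.

b_0 = 1, b_1 = 1, b_2 = 0.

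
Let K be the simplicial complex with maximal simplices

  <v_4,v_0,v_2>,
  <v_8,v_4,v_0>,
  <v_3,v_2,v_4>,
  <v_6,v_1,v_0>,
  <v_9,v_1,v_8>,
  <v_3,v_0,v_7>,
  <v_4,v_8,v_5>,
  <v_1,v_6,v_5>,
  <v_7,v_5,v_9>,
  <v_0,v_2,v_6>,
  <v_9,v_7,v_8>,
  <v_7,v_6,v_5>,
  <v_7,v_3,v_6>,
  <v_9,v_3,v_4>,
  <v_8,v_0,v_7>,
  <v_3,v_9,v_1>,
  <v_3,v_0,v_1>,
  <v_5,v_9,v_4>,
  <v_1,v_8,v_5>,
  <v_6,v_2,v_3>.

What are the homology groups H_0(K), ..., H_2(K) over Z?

We work with the vertex ordering v_0 < v_1 < v_2 < v_3 < v_4 < v_5 < v_6 < v_7 < v_8 < v_9. The simplices of K, each written with vertices in increasing order, are:

  0-simplices (10): [v_0], [v_1], [v_2], [v_3], [v_4], [v_5], [v_6], [v_7], [v_8], [v_9]
  1-simplices (30): (30 of them)
  2-simplices (20): (20 of them)

so the chain groups are C_0 ≅ Z^10, C_1 ≅ Z^30, C_2 ≅ Z^20.

The boundary map ∂_1: C_1 → C_0 sends each edge [p,q] (with p < q) to q − p.
The 10×30 boundary matrix has rank 9 and Smith normal form diag(1,1,1,1,1,1,1,1,1).

Boundary ∂_2: C_2 → C_1 sends each 2-simplex [p,q,r] to [q,r] − [p,r] + [p,q]. For instance
  ∂[v_1,v_5,v_6] = [v_5,v_6] − [v_1,v_6] + [v_1,v_5],
  ∂[v_1,v_5,v_8] = [v_5,v_8] − [v_1,v_8] + [v_1,v_5].
As a 30×20 matrix over Z this has rank 20, with invariant factors (1,1,1,1,1,1,1,1,1,1,1,1,1,1,1,1,1,1,1,2).

From H_k ≅ ker(∂_k) / im(∂_{k+1}) we obtain:

  H_0: rank C_0 − rank ∂_1 = 10 − 9 = 1, and the invariant factors of ∂_1 are all 1, so H_0 ≅ Z.
  H_1: rank ker ∂_1 − rank ∂_2 = (30 − 9) − 20 = 1, and ∂_2 has invariant factor 2 > 1, so H_1 ≅ Z × Z/2.
  H_2: rank ker ∂_2 − rank ∂_3 = (20 − 20) − 0 = 0, and there is no ∂_3, so H_2 ≅ 0.

H_0 = Z,  H_1 = Z × Z/2,  H_2 = 0.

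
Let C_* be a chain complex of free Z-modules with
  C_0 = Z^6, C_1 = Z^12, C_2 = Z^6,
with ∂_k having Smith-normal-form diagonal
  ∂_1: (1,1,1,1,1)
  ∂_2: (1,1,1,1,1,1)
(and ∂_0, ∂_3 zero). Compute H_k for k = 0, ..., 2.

H_0: b_0 = 6 − 0 − 5 = 1; torsion from ∂_1 factors > 1: none. So H_0 = Z.
H_1: b_1 = 12 − 5 − 6 = 1; torsion from ∂_2 factors > 1: none. So H_1 = Z.
H_2: b_2 = 6 − 6 − 0 = 0; torsion from ∂_3 factors > 1: none. So H_2 = 0.

H_0 = Z,  H_1 = Z,  H_2 = 0.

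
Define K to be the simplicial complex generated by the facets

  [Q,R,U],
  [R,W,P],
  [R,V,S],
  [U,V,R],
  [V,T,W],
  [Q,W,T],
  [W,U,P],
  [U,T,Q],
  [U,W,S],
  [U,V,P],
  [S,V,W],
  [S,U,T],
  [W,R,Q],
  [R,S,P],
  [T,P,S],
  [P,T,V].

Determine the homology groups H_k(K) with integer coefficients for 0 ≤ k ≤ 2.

Take the total order P < Q < R < S < T < U < V < W on the vertex set. Then K (dimension 2) consists of the simplices:

  0-simplices (8): P, Q, R, S, T, U, V, W
  1-simplices (24): PR, PS, PT, PU, PV, PW, QR, QT, QU, QW, RS, RU, RV, RW, ST, SU, SV, SW, TU, TV, TW, UV, UW, VW
  2-simplices (16): PRS, PRW, PST, PTV, PUV, PUW, QRU, QRW, QTU, QTW, RSV, RUV, STU, SUW, SVW, TVW

so the chain groups are C_0 ≅ Z^8, C_1 ≅ Z^24, C_2 ≅ Z^16.

∂_1: C_1 → C_0 is given by ∂[p,q] = [q] − [p]. For instance
  ∂PW = W − P.
The resulting 8×24 matrix has rank 7, and its Smith normal form has invariant factors (1,1,1,1,1,1,1).

Boundary ∂_2: C_2 → C_1 maps a triangle to the signed sum of its edges. For instance
  ∂STU = TU − SU + ST,
  ∂RUV = UV − RV + RU.
This gives a 24×16 integer matrix of rank 15; reducing to Smith normal form yields diagonal entries (1,1,1,1,1,1,1,1,1,1,1,1,1,1,1).

Now H_k = ker ∂_k / im ∂_{k+1}, so:

  H_0: rank C_0 − rank ∂_1 = 8 − 7 = 1, and the invariant factors of ∂_1 are all 1, so H_0 ≅ Z.
  H_1: rank ker ∂_1 − rank ∂_2 = (24 − 7) − 15 = 2, and the invariant factors of ∂_2 are all 1, so H_1 ≅ Z^2.
  H_2: rank ker ∂_2 − rank ∂_3 = (16 − 15) − 0 = 1, and there is no ∂_3, so H_2 ≅ Z.

H_0 ≅ Z,  H_1 ≅ Z^2,  H_2 ≅ Z.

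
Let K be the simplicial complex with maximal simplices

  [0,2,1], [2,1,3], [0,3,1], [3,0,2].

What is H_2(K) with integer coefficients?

H_2 ≅ Z.

Order the vertices as 0 < 1 < 2 < 3. Listing each simplex with vertices in this order, K has dimension 2 with simplices:

  0-simplices (4): [0], [1], [2], [3]
  1-simplices (6): [0,1], [0,2], [0,3], [1,2], [1,3], [2,3]
  2-simplices (4): [0,1,2], [0,1,3], [0,2,3], [1,2,3]

so the chain groups are C_0 ≅ Z^4, C_1 ≅ Z^6, C_2 ≅ Z^4.

The boundary map ∂_1: C_1 → C_0 maps an edge to its endpoints' difference, ∂[p,q] = q − p. For instance
  ∂[2,3] = [3] − [2].
The 4×6 boundary matrix has rank 3 and Smith normal form diag(1,1,1).

The boundary map ∂_2: C_2 → C_1 acts by ∂[p,q,r] = [q,r] − [p,r] + [p,q]. For instance
  ∂[0,2,3] = [2,3] − [0,3] + [0,2],
  ∂[0,1,2] = [1,2] − [0,2] + [0,1].
The 6×4 boundary matrix has rank 3 and Smith normal form diag(1,1,1).

Now H_k = ker ∂_k / im ∂_{k+1}, so:

  H_2: rank ker ∂_2 − rank ∂_3 = (4 − 3) − 0 = 1, and there is no ∂_3, so H_2 ≅ Z.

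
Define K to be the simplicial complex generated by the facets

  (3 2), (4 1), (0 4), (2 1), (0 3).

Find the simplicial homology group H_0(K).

Take the total order 0 < 1 < 2 < 3 < 4 on the vertex set. Then K (dimension 1) consists of the simplices:

  0-simplices (5): [0], [1], [2], [3], [4]
  1-simplices (5): [0,3], [0,4], [1,2], [1,4], [2,3]

Hence C_0 ≅ Z^5, C_1 ≅ Z^5.

The boundary map ∂_1: C_1 → C_0 sends each edge [p,q] (with p < q) to q − p.
The 5×5 boundary matrix has rank 4 and Smith normal form diag(1,1,1,1).

From H_k ≅ ker(∂_k) / im(∂_{k+1}) we obtain:

  H_0: rank C_0 − rank ∂_1 = 5 − 4 = 1, and the invariant factors of ∂_1 are all 1, so H_0 = Z.

H_0 ≅ Z.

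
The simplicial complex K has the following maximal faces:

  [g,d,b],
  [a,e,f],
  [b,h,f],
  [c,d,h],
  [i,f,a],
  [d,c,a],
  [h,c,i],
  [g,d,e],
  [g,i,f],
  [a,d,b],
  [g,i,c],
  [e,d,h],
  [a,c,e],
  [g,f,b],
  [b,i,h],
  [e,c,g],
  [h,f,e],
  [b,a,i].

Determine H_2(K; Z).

H_2 ≅ 0.

K has 9 vertices, 27 edges, 18 triangles.
rank ∂_2 = 18, rank ∂_3 = 0 ⇒ b_2 = 18 − 18 − 0 = 0. So H_2 ≅ 0.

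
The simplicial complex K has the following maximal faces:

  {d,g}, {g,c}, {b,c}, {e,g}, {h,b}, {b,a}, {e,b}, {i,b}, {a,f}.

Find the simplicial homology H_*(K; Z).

We work with the vertex ordering a < b < c < d < e < f < g < h < i. The simplices of K, each written with vertices in increasing order, are:

  0-simplices (9): a, b, c, d, e, f, g, h, i
  1-simplices (9): ab, af, bc, be, bh, bi, cg, dg, eg

so the chain groups are C_0 ≅ Z^9, C_1 ≅ Z^9.

Boundary ∂_1: C_1 → C_0 maps an edge to its endpoints' difference, ∂[p,q] = q − p.
As a 9×9 matrix over Z this has rank 8, with invariant factors (1,1,1,1,1,1,1,1).

Reading off H_k = ker ∂_k / im ∂_{k+1}:

  H_0: rank C_0 − rank ∂_1 = 9 − 8 = 1, and the invariant factors of ∂_1 are all 1, so H_0 = Z.
  H_1: rank ker ∂_1 − rank ∂_2 = (9 − 8) − 0 = 1, and there is no ∂_2, so H_1 = Z.

H_0 = Z,  H_1 = Z.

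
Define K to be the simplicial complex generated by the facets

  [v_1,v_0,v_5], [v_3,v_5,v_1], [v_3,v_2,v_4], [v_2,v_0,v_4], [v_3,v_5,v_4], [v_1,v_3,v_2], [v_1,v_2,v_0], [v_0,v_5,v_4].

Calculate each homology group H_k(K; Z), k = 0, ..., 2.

H_0 ≅ Z,  H_1 = 0,  H_2 ≅ Z.

Order the vertices as v_0 < v_1 < v_2 < v_3 < v_4 < v_5. Listing each simplex with vertices in this order, K has dimension 2 with simplices:

  0-simplices (6): [v_0], [v_1], [v_2], [v_3], [v_4], [v_5]
  1-simplices (12): [v_0,v_1], [v_0,v_2], [v_0,v_4], [v_0,v_5], [v_1,v_2], [v_1,v_3], [v_1,v_5], [v_2,v_3], [v_2,v_4], [v_3,v_4], [v_3,v_5], [v_4,v_5]
  2-simplices (8): [v_0,v_1,v_2], [v_0,v_1,v_5], [v_0,v_2,v_4], [v_0,v_4,v_5], [v_1,v_2,v_3], [v_1,v_3,v_5], [v_2,v_3,v_4], [v_3,v_4,v_5]

giving chain groups C_0 ≅ Z^6, C_1 ≅ Z^12, C_2 ≅ Z^8.

Boundary ∂_1: C_1 → C_0 maps an edge to its endpoints' difference, ∂[p,q] = q − p. For instance
  ∂[v_2,v_3] = [v_3] − [v_2].
The 6×12 boundary matrix has rank 5 and Smith normal form diag(1,1,1,1,1).

∂_2: C_2 → C_1 maps a triangle to the signed sum of its edges. For instance
  ∂[v_1,v_3,v_5] = [v_3,v_5] − [v_1,v_5] + [v_1,v_3],
  ∂[v_0,v_4,v_5] = [v_4,v_5] − [v_0,v_5] + [v_0,v_4].
The resulting 12×8 matrix has rank 7, and its Smith normal form has invariant factors (1,1,1,1,1,1,1).

Reading off H_k = ker ∂_k / im ∂_{k+1}:

  H_0: rank C_0 − rank ∂_1 = 6 − 5 = 1, and the invariant factors of ∂_1 are all 1, so H_0 ≅ Z.
  H_1: rank ker ∂_1 − rank ∂_2 = (12 − 5) − 7 = 0, and the invariant factors of ∂_2 are all 1, so H_1 ≅ 0.
  H_2: rank ker ∂_2 − rank ∂_3 = (8 − 7) − 0 = 1, and there is no ∂_3, so H_2 ≅ Z.

As a check, the Euler characteristic is 6 − 12 + 8 = 2, which agrees with 1 − 0 + 1 = 2.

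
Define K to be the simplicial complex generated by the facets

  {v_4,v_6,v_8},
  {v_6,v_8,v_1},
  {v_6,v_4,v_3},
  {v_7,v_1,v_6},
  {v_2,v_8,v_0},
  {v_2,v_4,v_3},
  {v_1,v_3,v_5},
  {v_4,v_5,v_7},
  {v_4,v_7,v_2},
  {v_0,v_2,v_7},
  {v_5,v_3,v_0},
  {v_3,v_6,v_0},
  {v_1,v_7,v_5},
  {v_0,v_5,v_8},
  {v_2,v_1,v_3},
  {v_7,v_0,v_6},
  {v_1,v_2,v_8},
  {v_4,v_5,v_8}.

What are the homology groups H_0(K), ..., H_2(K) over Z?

Order the vertices as v_0 < v_1 < v_2 < v_3 < v_4 < v_5 < v_6 < v_7 < v_8. Listing each simplex with vertices in this order, K has dimension 2 with simplices:

  0-simplices (9): [v_0], [v_1], [v_2], [v_3], [v_4], [v_5], [v_6], [v_7], [v_8]
  1-simplices (27): (27 of them)
  2-simplices (18): (18 of them)

Hence C_0 ≅ Z^9, C_1 ≅ Z^27, C_2 ≅ Z^18.

Boundary ∂_1: C_1 → C_0 sends each edge [p,q] (with p < q) to q − p. For instance
  ∂[v_0,v_8] = [v_8] − [v_0].
The resulting 9×27 matrix has rank 8, and its Smith normal form has invariant factors (1,1,1,1,1,1,1,1).

The boundary map ∂_2: C_2 → C_1 acts by ∂[p,q,r] = [q,r] − [p,r] + [p,q]. For instance
  ∂[v_1,v_2,v_8] = [v_2,v_8] − [v_1,v_8] + [v_1,v_2],
  ∂[v_1,v_6,v_7] = [v_6,v_7] − [v_1,v_7] + [v_1,v_6].
The resulting 27×18 matrix has rank 17, and its Smith normal form has invariant factors (1,1,1,1,1,1,1,1,1,1,1,1,1,1,1,1,1).

From H_k ≅ ker(∂_k) / im(∂_{k+1}) we obtain:

  H_0: rank C_0 − rank ∂_1 = 9 − 8 = 1, and the invariant factors of ∂_1 are all 1, so H_0 = Z.
  H_1: rank ker ∂_1 − rank ∂_2 = (27 − 8) − 17 = 2, and the invariant factors of ∂_2 are all 1, so H_1 = Z^2.
  H_2: rank ker ∂_2 − rank ∂_3 = (18 − 17) − 0 = 1, and there is no ∂_3, so H_2 = Z.

H_0 = Z,  H_1 = Z^2,  H_2 = Z.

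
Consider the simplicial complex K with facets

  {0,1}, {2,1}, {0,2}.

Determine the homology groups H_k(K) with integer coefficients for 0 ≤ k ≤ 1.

Order the vertices as 0 < 1 < 2. Listing each simplex with vertices in this order, K has dimension 1 with simplices:

  0-simplices (3): [0], [1], [2]
  1-simplices (3): [0,1], [0,2], [1,2]

Hence C_0 ≅ Z^3, C_1 ≅ Z^3.

∂_1: C_1 → C_0 maps an edge to its endpoints' difference, ∂[p,q] = q − p.
As a 3×3 matrix over Z this has rank 2, with invariant factors (1,1).

From H_k ≅ ker(∂_k) / im(∂_{k+1}) we obtain:

  H_0: rank C_0 − rank ∂_1 = 3 − 2 = 1, and the invariant factors of ∂_1 are all 1, so H_0 = Z.
  H_1: rank ker ∂_1 − rank ∂_2 = (3 − 2) − 0 = 1, and there is no ∂_2, so H_1 = Z.

(K is a triangulation of the circle S^1.)

H_0 ≅ Z,  H_1 ≅ Z.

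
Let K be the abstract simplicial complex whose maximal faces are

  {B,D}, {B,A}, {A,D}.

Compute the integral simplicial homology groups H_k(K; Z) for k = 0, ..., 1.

H_0 = Z,  H_1 = Z.

Order the vertices as A < B < D. Listing each simplex with vertices in this order, K has dimension 1 with simplices:

  0-simplices (3): A, B, D
  1-simplices (3): AB, AD, BD

Hence C_0 ≅ Z^3, C_1 ≅ Z^3.

∂_1: C_1 → C_0 maps an edge to its endpoints' difference, ∂[p,q] = q − p. For instance
  ∂AB = B − A.
The resulting 3×3 matrix has rank 2, and its Smith normal form has invariant factors (1,1).

Reading off H_k = ker ∂_k / im ∂_{k+1}:

  H_0: rank C_0 − rank ∂_1 = 3 − 2 = 1, and the invariant factors of ∂_1 are all 1, so H_0 ≅ Z.
  H_1: rank ker ∂_1 − rank ∂_2 = (3 − 2) − 0 = 1, and there is no ∂_2, so H_1 ≅ Z.

(K is a triangulation of the circle S^1.)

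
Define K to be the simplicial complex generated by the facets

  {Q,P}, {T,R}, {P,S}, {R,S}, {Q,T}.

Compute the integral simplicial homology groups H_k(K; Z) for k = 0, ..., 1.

We work with the vertex ordering P < Q < R < S < T. The simplices of K, each written with vertices in increasing order, are:

  0-simplices (5): P, Q, R, S, T
  1-simplices (5): PQ, PS, QT, RS, RT

Hence C_0 ≅ Z^5, C_1 ≅ Z^5.

Boundary ∂_1: C_1 → C_0 sends each edge [p,q] (with p < q) to q − p. For instance
  ∂RS = S − R.
As a 5×5 matrix over Z this has rank 4, with invariant factors (1,1,1,1).

Computing H_k = (kernel of ∂_k) / (image of ∂_{k+1}):

  H_0: rank C_0 − rank ∂_1 = 5 − 4 = 1, and the invariant factors of ∂_1 are all 1, so H_0 ≅ Z.
  H_1: rank ker ∂_1 − rank ∂_2 = (5 − 4) − 0 = 1, and there is no ∂_2, so H_1 ≅ Z.

As a check, the Euler characteristic is 5 − 5 = 0, which agrees with 1 − 1 = 0.
(K is a triangulation of the circle S^1.)

H_0 ≅ Z,  H_1 ≅ Z.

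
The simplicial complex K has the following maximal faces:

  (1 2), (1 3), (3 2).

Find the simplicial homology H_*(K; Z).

Take the total order 1 < 2 < 3 on the vertex set. Then K (dimension 1) consists of the simplices:

  0-simplices (3): [1], [2], [3]
  1-simplices (3): [1,2], [1,3], [2,3]

Hence C_0 ≅ Z^3, C_1 ≅ Z^3.

The boundary map ∂_1: C_1 → C_0 maps an edge to its endpoints' difference, ∂[p,q] = q − p. For instance
  ∂[1,3] = [3] − [1].
As a 3×3 matrix over Z this has rank 2, with invariant factors (1,1).

Reading off H_k = ker ∂_k / im ∂_{k+1}:

  H_0: rank C_0 − rank ∂_1 = 3 − 2 = 1, and the invariant factors of ∂_1 are all 1, so H_0 ≅ Z.
  H_1: rank ker ∂_1 − rank ∂_2 = (3 − 2) − 0 = 1, and there is no ∂_2, so H_1 ≅ Z.

As a check, the Euler characteristic is 3 − 3 = 0, which agrees with 1 − 1 = 0.

H_0 ≅ Z,  H_1 ≅ Z.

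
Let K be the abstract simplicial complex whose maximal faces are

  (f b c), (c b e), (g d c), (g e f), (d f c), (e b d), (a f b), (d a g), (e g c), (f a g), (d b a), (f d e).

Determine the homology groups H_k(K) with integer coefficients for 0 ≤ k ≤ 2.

Take the total order a < b < c < d < e < f < g on the vertex set. Then K (dimension 2) consists of the simplices:

  0-simplices (7): a, b, c, d, e, f, g
  1-simplices (18): ab, ad, af, ag, bc, bd, be, bf, cd, ce, cf, cg, de, df, dg, ef, eg, fg
  2-simplices (12): abd, abf, adg, afg, bce, bcf, bde, cdf, cdg, ceg, def, efg

giving chain groups C_0 ≅ Z^7, C_1 ≅ Z^18, C_2 ≅ Z^12.

∂_1: C_1 → C_0 maps an edge to its endpoints' difference, ∂[p,q] = q − p. For instance
  ∂be = e − b.
The resulting 7×18 matrix has rank 6, and its Smith normal form has invariant factors (1,1,1,1,1,1).

The boundary map ∂_2: C_2 → C_1 acts by ∂[p,q,r] = [q,r] − [p,r] + [p,q]. For instance
  ∂abf = bf − af + ab,
  ∂def = ef − df + de.
The 18×12 boundary matrix has rank 12 and Smith normal form diag(1,1,1,1,1,1,1,1,1,1,1,2).

Computing H_k = (kernel of ∂_k) / (image of ∂_{k+1}):

  H_0: rank C_0 − rank ∂_1 = 7 − 6 = 1, and the invariant factors of ∂_1 are all 1, so H_0 ≅ Z.
  H_1: rank ker ∂_1 − rank ∂_2 = (18 − 6) − 12 = 0, and ∂_2 has invariant factor 2 > 1, so H_1 ≅ Z/2Z.
  H_2: rank ker ∂_2 − rank ∂_3 = (12 − 12) − 0 = 0, and there is no ∂_3, so H_2 ≅ 0.

H_0 = Z,  H_1 = Z/2Z,  H_2 = 0.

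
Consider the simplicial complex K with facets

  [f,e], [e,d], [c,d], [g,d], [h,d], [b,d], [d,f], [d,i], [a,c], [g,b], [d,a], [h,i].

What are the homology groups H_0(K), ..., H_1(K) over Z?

H_0 = Z,  H_1 = Z^4.

K has 9 vertices, 12 edges.
rank ∂_0 = 0, rank ∂_1 = 8 ⇒ b_0 = 9 − 0 − 8 = 1; all invariant factors of ∂_1 are 1 so no torsion. So H_0 = Z.
rank ∂_1 = 8, rank ∂_2 = 0 ⇒ b_1 = 12 − 8 − 0 = 4. So H_1 = Z^4.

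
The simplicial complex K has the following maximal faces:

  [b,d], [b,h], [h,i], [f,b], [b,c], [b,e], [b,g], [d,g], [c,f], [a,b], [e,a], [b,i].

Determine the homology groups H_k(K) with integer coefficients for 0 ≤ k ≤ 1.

H_0 = Z,  H_1 = Z^4.

Take the total order a < b < c < d < e < f < g < h < i on the vertex set. Then K (dimension 1) consists of the simplices:

  0-simplices (9): a, b, c, d, e, f, g, h, i
  1-simplices (12): ab, ae, bc, bd, be, bf, bg, bh, bi, cf, dg, hi

so the chain groups are C_0 ≅ Z^9, C_1 ≅ Z^12.

Boundary ∂_1: C_1 → C_0 maps an edge to its endpoints' difference, ∂[p,q] = q − p. For instance
  ∂bd = d − b.
As a 9×12 matrix over Z this has rank 8, with invariant factors (1,1,1,1,1,1,1,1).

Now H_k = ker ∂_k / im ∂_{k+1}, so:

  H_0: rank C_0 − rank ∂_1 = 9 − 8 = 1, and the invariant factors of ∂_1 are all 1, so H_0 ≅ Z.
  H_1: rank ker ∂_1 − rank ∂_2 = (12 − 8) − 0 = 4, and there is no ∂_2, so H_1 ≅ Z^4.

As a check, the Euler characteristic is 9 − 12 = -3, which agrees with 1 − 4 = -3.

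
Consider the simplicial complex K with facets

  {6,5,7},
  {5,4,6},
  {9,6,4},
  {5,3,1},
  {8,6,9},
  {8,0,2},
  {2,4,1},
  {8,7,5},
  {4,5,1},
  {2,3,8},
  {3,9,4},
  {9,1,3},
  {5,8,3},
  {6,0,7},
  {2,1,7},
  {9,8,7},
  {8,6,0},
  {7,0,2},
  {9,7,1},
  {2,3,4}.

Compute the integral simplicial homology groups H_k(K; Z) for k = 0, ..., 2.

H_0 ≅ Z,  H_1 ≅ Z ⊕ Z/2,  H_2 = 0.

K has 10 vertices, 30 edges, 20 triangles.
rank ∂_0 = 0, rank ∂_1 = 9 ⇒ b_0 = 10 − 0 − 9 = 1; all invariant factors of ∂_1 are 1 so no torsion. So H_0 = Z.
rank ∂_1 = 9, rank ∂_2 = 20 ⇒ b_1 = 30 − 9 − 20 = 1; ∂_2 has invariant factor(s) [2] giving torsion. So H_1 = Z ⊕ Z/2.
rank ∂_2 = 20, rank ∂_3 = 0 ⇒ b_2 = 20 − 20 − 0 = 0. So H_2 = 0.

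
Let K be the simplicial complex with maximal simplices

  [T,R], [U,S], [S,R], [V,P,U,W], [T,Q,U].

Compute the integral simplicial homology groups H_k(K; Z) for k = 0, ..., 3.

H_0 = Z,  H_1 = Z,  H_2 = 0,  H_3 = 0.

Fix the vertex order P < Q < R < S < T < U < V < W and write every simplex with vertices in increasing order. Then dim K = 3 and the simplices of K are:

  0-simplices (8): P, Q, R, S, T, U, V, W
  1-simplices (12): PU, PV, PW, QT, QU, RS, RT, SU, TU, UV, UW, VW
  2-simplices (5): PUV, PUW, PVW, QTU, UVW
  3-simplices (1): PUVW

giving chain groups C_0 ≅ Z^8, C_1 ≅ Z^12, C_2 ≅ Z^5, C_3 ≅ Z^1.

Boundary ∂_1: C_1 → C_0 is given by ∂[p,q] = [q] − [p].
The 8×12 boundary matrix has rank 7 and Smith normal form diag(1,1,1,1,1,1,1).

The boundary map ∂_2: C_2 → C_1 acts by ∂[p,q,r] = [q,r] − [p,r] + [p,q]. For instance
  ∂PUW = UW − PW + PU,
  ∂UVW = VW − UW + UV.
The resulting 12×5 matrix has rank 4, and its Smith normal form has invariant factors (1,1,1,1).

The boundary map ∂_3: C_3 → C_2 sends each 3-simplex σ to the alternating sum Σ_i (−1)^i (σ with its i-th vertex removed). For instance
  ∂PUVW = UVW − PVW + PUW − PUV.
As a 5×1 matrix over Z this has rank 1, with invariant factors (1).

From H_k ≅ ker(∂_k) / im(∂_{k+1}) we obtain:

  H_0: rank C_0 − rank ∂_1 = 8 − 7 = 1, and the invariant factors of ∂_1 are all 1, so H_0 = Z.
  H_1: rank ker ∂_1 − rank ∂_2 = (12 − 7) − 4 = 1, and the invariant factors of ∂_2 are all 1, so H_1 = Z.
  H_2: rank ker ∂_2 − rank ∂_3 = (5 − 4) − 1 = 0, and the invariant factors of ∂_3 are all 1, so H_2 = 0.
  H_3: rank ker ∂_3 − rank ∂_4 = (1 − 1) − 0 = 0, and there is no ∂_4, so H_3 = 0.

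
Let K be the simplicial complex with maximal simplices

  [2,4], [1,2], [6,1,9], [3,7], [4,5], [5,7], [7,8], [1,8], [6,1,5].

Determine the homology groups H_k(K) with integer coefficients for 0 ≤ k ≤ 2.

H_0 = Z,  H_1 = Z^2,  H_2 = 0.

Order the vertices as 1 < 2 < 3 < 4 < 5 < 6 < 7 < 8 < 9. Listing each simplex with vertices in this order, K has dimension 2 with simplices:

  0-simplices (9): [1], [2], [3], [4], [5], [6], [7], [8], [9]
  1-simplices (12): [1,2], [1,5], [1,6], [1,8], [1,9], [2,4], [3,7], [4,5], [5,6], [5,7], [6,9], [7,8]
  2-simplices (2): [1,5,6], [1,6,9]

Hence C_0 ≅ Z^9, C_1 ≅ Z^12, C_2 ≅ Z^2.

∂_1: C_1 → C_0 sends each edge [p,q] (with p < q) to q − p.
This gives a 9×12 integer matrix of rank 8; reducing to Smith normal form yields diagonal entries (1,1,1,1,1,1,1,1).

The boundary map ∂_2: C_2 → C_1 maps a triangle to the signed sum of its edges. For instance
  ∂[1,5,6] = [5,6] − [1,6] + [1,5],
  ∂[1,6,9] = [6,9] − [1,9] + [1,6].
The 12×2 boundary matrix has rank 2 and Smith normal form diag(1,1).

Computing H_k = (kernel of ∂_k) / (image of ∂_{k+1}):

  H_0: rank C_0 − rank ∂_1 = 9 − 8 = 1, and the invariant factors of ∂_1 are all 1, so H_0 ≅ Z.
  H_1: rank ker ∂_1 − rank ∂_2 = (12 − 8) − 2 = 2, and the invariant factors of ∂_2 are all 1, so H_1 ≅ Z^2.
  H_2: rank ker ∂_2 − rank ∂_3 = (2 − 2) − 0 = 0, and there is no ∂_3, so H_2 ≅ 0.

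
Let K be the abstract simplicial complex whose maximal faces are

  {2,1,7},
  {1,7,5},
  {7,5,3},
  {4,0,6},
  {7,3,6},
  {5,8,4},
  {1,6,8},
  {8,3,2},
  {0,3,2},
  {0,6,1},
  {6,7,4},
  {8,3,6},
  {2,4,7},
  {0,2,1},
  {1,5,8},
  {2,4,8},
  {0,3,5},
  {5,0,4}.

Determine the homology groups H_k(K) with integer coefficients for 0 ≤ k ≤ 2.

H_0 = Z,  H_1 = Z^2,  H_2 = Z.

Take the total order 0 < 1 < 2 < 3 < 4 < 5 < 6 < 7 < 8 on the vertex set. Then K (dimension 2) consists of the simplices:

  0-simplices (9): [0], [1], [2], [3], [4], [5], [6], [7], [8]
  1-simplices (27): (27 of them)
  2-simplices (18): [0,1,2], [0,1,6], [0,2,3], [0,3,5], [0,4,5], [0,4,6], [1,2,7], [1,5,7], [1,5,8], [1,6,8], [2,3,8], [2,4,7], [2,4,8], [3,5,7], [3,6,7], [3,6,8], [4,5,8], [4,6,7]

giving chain groups C_0 ≅ Z^9, C_1 ≅ Z^27, C_2 ≅ Z^18.

∂_1: C_1 → C_0 sends each edge [p,q] (with p < q) to q − p. For instance
  ∂[3,6] = [6] − [3].
As a 9×27 matrix over Z this has rank 8, with invariant factors (1,1,1,1,1,1,1,1).

∂_2: C_2 → C_1 maps a triangle to the signed sum of its edges. For instance
  ∂[2,4,7] = [4,7] − [2,7] + [2,4],
  ∂[1,6,8] = [6,8] − [1,8] + [1,6].
This gives a 27×18 integer matrix of rank 17; reducing to Smith normal form yields diagonal entries (1,1,1,1,1,1,1,1,1,1,1,1,1,1,1,1,1).

Computing H_k = (kernel of ∂_k) / (image of ∂_{k+1}):

  H_0: rank C_0 − rank ∂_1 = 9 − 8 = 1, and the invariant factors of ∂_1 are all 1, so H_0 ≅ Z.
  H_1: rank ker ∂_1 − rank ∂_2 = (27 − 8) − 17 = 2, and the invariant factors of ∂_2 are all 1, so H_1 ≅ Z^2.
  H_2: rank ker ∂_2 − rank ∂_3 = (18 − 17) − 0 = 1, and there is no ∂_3, so H_2 ≅ Z.

(K is a triangulation of the torus T^2.)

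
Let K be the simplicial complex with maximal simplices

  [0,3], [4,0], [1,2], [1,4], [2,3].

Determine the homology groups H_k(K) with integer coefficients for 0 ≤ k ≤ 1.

We work with the vertex ordering 0 < 1 < 2 < 3 < 4. The simplices of K, each written with vertices in increasing order, are:

  0-simplices (5): [0], [1], [2], [3], [4]
  1-simplices (5): [0,3], [0,4], [1,2], [1,4], [2,3]

so the chain groups are C_0 ≅ Z^5, C_1 ≅ Z^5.

The boundary map ∂_1: C_1 → C_0 sends each edge [p,q] (with p < q) to q − p. For instance
  ∂[0,3] = [3] − [0].
The resulting 5×5 matrix has rank 4, and its Smith normal form has invariant factors (1,1,1,1).

Now H_k = ker ∂_k / im ∂_{k+1}, so:

  H_0: rank C_0 − rank ∂_1 = 5 − 4 = 1, and the invariant factors of ∂_1 are all 1, so H_0 = Z.
  H_1: rank ker ∂_1 − rank ∂_2 = (5 − 4) − 0 = 1, and there is no ∂_2, so H_1 = Z.

(K is a triangulation of the circle S^1.)

H_0 = Z,  H_1 = Z.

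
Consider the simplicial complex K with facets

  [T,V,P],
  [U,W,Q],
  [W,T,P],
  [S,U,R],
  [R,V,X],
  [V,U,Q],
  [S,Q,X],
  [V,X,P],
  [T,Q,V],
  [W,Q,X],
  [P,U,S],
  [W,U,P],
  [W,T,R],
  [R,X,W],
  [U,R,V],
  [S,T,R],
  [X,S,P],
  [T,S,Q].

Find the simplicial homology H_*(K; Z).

K has 9 vertices, 27 edges, 18 triangles.
rank ∂_0 = 0, rank ∂_1 = 8 ⇒ b_0 = 9 − 0 − 8 = 1; all invariant factors of ∂_1 are 1 so no torsion. So H_0 = Z.
rank ∂_1 = 8, rank ∂_2 = 17 ⇒ b_1 = 27 − 8 − 17 = 2; all invariant factors of ∂_2 are 1 so no torsion. So H_1 = Z^2.
rank ∂_2 = 17, rank ∂_3 = 0 ⇒ b_2 = 18 − 17 − 0 = 1. So H_2 = Z.

H_0 = Z,  H_1 = Z^2,  H_2 = Z.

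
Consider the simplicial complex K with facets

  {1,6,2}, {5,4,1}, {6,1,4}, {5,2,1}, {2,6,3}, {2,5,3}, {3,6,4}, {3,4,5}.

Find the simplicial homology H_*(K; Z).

H_0 = Z,  H_1 = 0,  H_2 = Z.

Order the vertices as 1 < 2 < 3 < 4 < 5 < 6. Listing each simplex with vertices in this order, K has dimension 2 with simplices:

  0-simplices (6): [1], [2], [3], [4], [5], [6]
  1-simplices (12): [1,2], [1,4], [1,5], [1,6], [2,3], [2,5], [2,6], [3,4], [3,5], [3,6], [4,5], [4,6]
  2-simplices (8): [1,2,5], [1,2,6], [1,4,5], [1,4,6], [2,3,5], [2,3,6], [3,4,5], [3,4,6]

giving chain groups C_0 ≅ Z^6, C_1 ≅ Z^12, C_2 ≅ Z^8.

The boundary map ∂_1: C_1 → C_0 sends each edge [p,q] (with p < q) to q − p.
The resulting 6×12 matrix has rank 5, and its Smith normal form has invariant factors (1,1,1,1,1).

∂_2: C_2 → C_1 acts by ∂[p,q,r] = [q,r] − [p,r] + [p,q]. For instance
  ∂[1,2,6] = [2,6] − [1,6] + [1,2],
  ∂[2,3,5] = [3,5] − [2,5] + [2,3].
The resulting 12×8 matrix has rank 7, and its Smith normal form has invariant factors (1,1,1,1,1,1,1).

From H_k ≅ ker(∂_k) / im(∂_{k+1}) we obtain:

  H_0: rank C_0 − rank ∂_1 = 6 − 5 = 1, and the invariant factors of ∂_1 are all 1, so H_0 ≅ Z.
  H_1: rank ker ∂_1 − rank ∂_2 = (12 − 5) − 7 = 0, and the invariant factors of ∂_2 are all 1, so H_1 ≅ 0.
  H_2: rank ker ∂_2 − rank ∂_3 = (8 − 7) − 0 = 1, and there is no ∂_3, so H_2 ≅ Z.

As a check, the Euler characteristic is 6 − 12 + 8 = 2, which agrees with 1 − 0 + 1 = 2.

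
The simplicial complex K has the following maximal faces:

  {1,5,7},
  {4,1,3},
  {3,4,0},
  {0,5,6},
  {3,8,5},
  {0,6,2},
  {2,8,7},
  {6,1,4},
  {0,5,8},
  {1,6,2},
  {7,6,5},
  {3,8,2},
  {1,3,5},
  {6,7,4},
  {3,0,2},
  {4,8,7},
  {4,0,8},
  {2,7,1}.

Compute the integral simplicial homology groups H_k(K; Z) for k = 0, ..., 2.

H_0 = Z,  H_1 = Z ⊕ Z/2Z,  H_2 = 0.

We work with the vertex ordering 0 < 1 < 2 < 3 < 4 < 5 < 6 < 7 < 8. The simplices of K, each written with vertices in increasing order, are:

  0-simplices (9): [0], [1], [2], [3], [4], [5], [6], [7], [8]
  1-simplices (27): (27 of them)
  2-simplices (18): [0,2,3], [0,2,6], [0,3,4], [0,4,8], [0,5,6], [0,5,8], [1,2,6], [1,2,7], [1,3,4], [1,3,5], [1,4,6], [1,5,7], [2,3,8], [2,7,8], [3,5,8], [4,6,7], [4,7,8], [5,6,7]

so the chain groups are C_0 ≅ Z^9, C_1 ≅ Z^27, C_2 ≅ Z^18.

∂_1: C_1 → C_0 sends each edge [p,q] (with p < q) to q − p. For instance
  ∂[3,5] = [5] − [3].
As a 9×27 matrix over Z this has rank 8, with invariant factors (1,1,1,1,1,1,1,1).

∂_2: C_2 → C_1 maps a triangle to the signed sum of its edges. For instance
  ∂[2,7,8] = [7,8] − [2,8] + [2,7],
  ∂[1,3,5] = [3,5] − [1,5] + [1,3].
As a 27×18 matrix over Z this has rank 18, with invariant factors (1,1,1,1,1,1,1,1,1,1,1,1,1,1,1,1,1,2).

From H_k ≅ ker(∂_k) / im(∂_{k+1}) we obtain:

  H_0: rank C_0 − rank ∂_1 = 9 − 8 = 1, and the invariant factors of ∂_1 are all 1, so H_0 ≅ Z.
  H_1: rank ker ∂_1 − rank ∂_2 = (27 − 8) − 18 = 1, and ∂_2 has invariant factor 2 > 1, so H_1 ≅ Z ⊕ Z/2Z.
  H_2: rank ker ∂_2 − rank ∂_3 = (18 − 18) − 0 = 0, and there is no ∂_3, so H_2 ≅ 0.

(K is a triangulation of the Klein bottle.)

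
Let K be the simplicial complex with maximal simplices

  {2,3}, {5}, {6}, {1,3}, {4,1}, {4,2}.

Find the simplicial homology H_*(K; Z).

H_0 = Z^3,  H_1 = Z.

We work with the vertex ordering 1 < 2 < 3 < 4 < 5 < 6. The simplices of K, each written with vertices in increasing order, are:

  0-simplices (6): [1], [2], [3], [4], [5], [6]
  1-simplices (4): [1,3], [1,4], [2,3], [2,4]

so the chain groups are C_0 ≅ Z^6, C_1 ≅ Z^4.

Boundary ∂_1: C_1 → C_0 sends each edge [p,q] (with p < q) to q − p.
This gives a 6×4 integer matrix of rank 3; reducing to Smith normal form yields diagonal entries (1,1,1).

Reading off H_k = ker ∂_k / im ∂_{k+1}:

  H_0: rank C_0 − rank ∂_1 = 6 − 3 = 3, and the invariant factors of ∂_1 are all 1, so H_0 ≅ Z^3.
  H_1: rank ker ∂_1 − rank ∂_2 = (4 − 3) − 0 = 1, and there is no ∂_2, so H_1 ≅ Z.

As a check, the Euler characteristic is 6 − 4 = 2, which agrees with 3 − 1 = 2.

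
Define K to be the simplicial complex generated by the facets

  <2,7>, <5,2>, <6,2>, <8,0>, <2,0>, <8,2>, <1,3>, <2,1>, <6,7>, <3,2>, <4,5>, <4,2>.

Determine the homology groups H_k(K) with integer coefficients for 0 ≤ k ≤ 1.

H_0 = Z,  H_1 = Z^4.

Order the vertices as 0 < 1 < 2 < 3 < 4 < 5 < 6 < 7 < 8. Listing each simplex with vertices in this order, K has dimension 1 with simplices:

  0-simplices (9): [0], [1], [2], [3], [4], [5], [6], [7], [8]
  1-simplices (12): [0,2], [0,8], [1,2], [1,3], [2,3], [2,4], [2,5], [2,6], [2,7], [2,8], [4,5], [6,7]

so the chain groups are C_0 ≅ Z^9, C_1 ≅ Z^12.

Boundary ∂_1: C_1 → C_0 is given by ∂[p,q] = [q] − [p].
As a 9×12 matrix over Z this has rank 8, with invariant factors (1,1,1,1,1,1,1,1).

From H_k ≅ ker(∂_k) / im(∂_{k+1}) we obtain:

  H_0: rank C_0 − rank ∂_1 = 9 − 8 = 1, and the invariant factors of ∂_1 are all 1, so H_0 = Z.
  H_1: rank ker ∂_1 − rank ∂_2 = (12 − 8) − 0 = 4, and there is no ∂_2, so H_1 = Z^4.

As a check, the Euler characteristic is 9 − 12 = -3, which agrees with 1 − 4 = -3.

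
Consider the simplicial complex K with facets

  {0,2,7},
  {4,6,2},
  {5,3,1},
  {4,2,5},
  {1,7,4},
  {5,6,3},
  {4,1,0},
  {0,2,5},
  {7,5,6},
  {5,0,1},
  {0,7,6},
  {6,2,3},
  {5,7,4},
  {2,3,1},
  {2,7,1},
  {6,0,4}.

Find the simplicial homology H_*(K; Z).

H_0 ≅ Z,  H_1 ≅ Z^2,  H_2 ≅ Z.

Take the total order 0 < 1 < 2 < 3 < 4 < 5 < 6 < 7 on the vertex set. Then K (dimension 2) consists of the simplices:

  0-simplices (8): [0], [1], [2], [3], [4], [5], [6], [7]
  1-simplices (24): (24 of them)
  2-simplices (16): [0,1,4], [0,1,5], [0,2,5], [0,2,7], [0,4,6], [0,6,7], [1,2,3], [1,2,7], [1,3,5], [1,4,7], [2,3,6], [2,4,5], [2,4,6], [3,5,6], [4,5,7], [5,6,7]

Hence C_0 ≅ Z^8, C_1 ≅ Z^24, C_2 ≅ Z^16.

∂_1: C_1 → C_0 maps an edge to its endpoints' difference, ∂[p,q] = q − p.
The 8×24 boundary matrix has rank 7 and Smith normal form diag(1,1,1,1,1,1,1).

Boundary ∂_2: C_2 → C_1 maps a triangle to the signed sum of its edges. For instance
  ∂[5,6,7] = [6,7] − [5,7] + [5,6],
  ∂[1,4,7] = [4,7] − [1,7] + [1,4].
The 24×16 boundary matrix has rank 15 and Smith normal form diag(1,1,1,1,1,1,1,1,1,1,1,1,1,1,1).

From H_k ≅ ker(∂_k) / im(∂_{k+1}) we obtain:

  H_0: rank C_0 − rank ∂_1 = 8 − 7 = 1, and the invariant factors of ∂_1 are all 1, so H_0 ≅ Z.
  H_1: rank ker ∂_1 − rank ∂_2 = (24 − 7) − 15 = 2, and the invariant factors of ∂_2 are all 1, so H_1 ≅ Z^2.
  H_2: rank ker ∂_2 − rank ∂_3 = (16 − 15) − 0 = 1, and there is no ∂_3, so H_2 ≅ Z.

As a check, the Euler characteristic is 8 − 24 + 16 = 0, which agrees with 1 − 2 + 1 = 0.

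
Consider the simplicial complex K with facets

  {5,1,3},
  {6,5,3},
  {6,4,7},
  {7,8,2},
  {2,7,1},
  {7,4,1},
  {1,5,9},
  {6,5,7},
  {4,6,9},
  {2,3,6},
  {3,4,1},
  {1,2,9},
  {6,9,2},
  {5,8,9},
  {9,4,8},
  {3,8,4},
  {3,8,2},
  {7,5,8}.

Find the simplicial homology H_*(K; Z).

We work with the vertex ordering 1 < 2 < 3 < 4 < 5 < 6 < 7 < 8 < 9. The simplices of K, each written with vertices in increasing order, are:

  0-simplices (9): [1], [2], [3], [4], [5], [6], [7], [8], [9]
  1-simplices (27): (27 of them)
  2-simplices (18): [1,2,7], [1,2,9], [1,3,4], [1,3,5], [1,4,7], [1,5,9], [2,3,6], [2,3,8], [2,6,9], [2,7,8], [3,4,8], [3,5,6], [4,6,7], [4,6,9], [4,8,9], [5,6,7], [5,7,8], [5,8,9]

Hence C_0 ≅ Z^9, C_1 ≅ Z^27, C_2 ≅ Z^18.

The boundary map ∂_1: C_1 → C_0 is given by ∂[p,q] = [q] − [p]. For instance
  ∂[6,7] = [7] − [6].
As a 9×27 matrix over Z this has rank 8, with invariant factors (1,1,1,1,1,1,1,1).

Boundary ∂_2: C_2 → C_1 sends each 2-simplex [p,q,r] to [q,r] − [p,r] + [p,q]. For instance
  ∂[3,5,6] = [5,6] − [3,6] + [3,5],
  ∂[2,3,6] = [3,6] − [2,6] + [2,3].
As a 27×18 matrix over Z this has rank 17, with invariant factors (1,1,1,1,1,1,1,1,1,1,1,1,1,1,1,1,1).

Reading off H_k = ker ∂_k / im ∂_{k+1}:

  H_0: rank C_0 − rank ∂_1 = 9 − 8 = 1, and the invariant factors of ∂_1 are all 1, so H_0 = Z.
  H_1: rank ker ∂_1 − rank ∂_2 = (27 − 8) − 17 = 2, and the invariant factors of ∂_2 are all 1, so H_1 = Z^2.
  H_2: rank ker ∂_2 − rank ∂_3 = (18 − 17) − 0 = 1, and there is no ∂_3, so H_2 = Z.

H_0 = Z,  H_1 = Z^2,  H_2 = Z.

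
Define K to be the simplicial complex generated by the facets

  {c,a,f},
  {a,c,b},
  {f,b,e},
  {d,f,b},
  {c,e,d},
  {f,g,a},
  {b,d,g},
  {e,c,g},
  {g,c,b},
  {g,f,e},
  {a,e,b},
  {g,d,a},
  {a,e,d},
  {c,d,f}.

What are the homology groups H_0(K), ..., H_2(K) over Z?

H_0 = Z,  H_1 = Z^2,  H_2 = Z.

Order the vertices as a < b < c < d < e < f < g. Listing each simplex with vertices in this order, K has dimension 2 with simplices:

  0-simplices (7): a, b, c, d, e, f, g
  1-simplices (21): ab, ac, ad, ae, af, ag, bc, bd, be, bf, bg, cd, ce, cf, cg, de, df, dg, ef, eg, fg
  2-simplices (14): abc, abe, acf, ade, adg, afg, bcg, bdf, bdg, bef, cde, cdf, ceg, efg

giving chain groups C_0 ≅ Z^7, C_1 ≅ Z^21, C_2 ≅ Z^14.

Boundary ∂_1: C_1 → C_0 sends each edge [p,q] (with p < q) to q − p.
The resulting 7×21 matrix has rank 6, and its Smith normal form has invariant factors (1,1,1,1,1,1).

Boundary ∂_2: C_2 → C_1 acts by ∂[p,q,r] = [q,r] − [p,r] + [p,q]. For instance
  ∂bdg = dg − bg + bd,
  ∂abe = be − ae + ab.
The resulting 21×14 matrix has rank 13, and its Smith normal form has invariant factors (1,1,1,1,1,1,1,1,1,1,1,1,1).

Reading off H_k = ker ∂_k / im ∂_{k+1}:

  H_0: rank C_0 − rank ∂_1 = 7 − 6 = 1, and the invariant factors of ∂_1 are all 1, so H_0 = Z.
  H_1: rank ker ∂_1 − rank ∂_2 = (21 − 6) − 13 = 2, and the invariant factors of ∂_2 are all 1, so H_1 = Z^2.
  H_2: rank ker ∂_2 − rank ∂_3 = (14 − 13) − 0 = 1, and there is no ∂_3, so H_2 = Z.

(K is a triangulation of the torus T^2.)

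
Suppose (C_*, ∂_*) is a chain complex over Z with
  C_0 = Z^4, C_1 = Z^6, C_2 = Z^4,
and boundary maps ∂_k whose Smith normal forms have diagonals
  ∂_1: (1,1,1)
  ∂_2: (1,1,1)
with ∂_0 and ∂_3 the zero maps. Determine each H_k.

H_0 = Z,  H_1 = 0,  H_2 = Z.

H_0: b_0 = 4 − 0 − 3 = 1; torsion from ∂_1 factors > 1: none. So H_0 = Z.
H_1: b_1 = 6 − 3 − 3 = 0; torsion from ∂_2 factors > 1: none. So H_1 = 0.
H_2: b_2 = 4 − 3 − 0 = 1; torsion from ∂_3 factors > 1: none. So H_2 = Z.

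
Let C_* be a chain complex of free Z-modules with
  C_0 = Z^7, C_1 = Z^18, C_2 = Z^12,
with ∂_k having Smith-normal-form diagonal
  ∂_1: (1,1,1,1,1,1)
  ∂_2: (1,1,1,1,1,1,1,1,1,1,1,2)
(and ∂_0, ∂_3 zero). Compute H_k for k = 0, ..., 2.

H_0: b_0 = 7 − 0 − 6 = 1; torsion from ∂_1 factors > 1: none. So H_0 ≅ Z.
H_1: b_1 = 18 − 6 − 12 = 0; torsion from ∂_2 factors > 1: [2]. So H_1 ≅ Z/2Z.
H_2: b_2 = 12 − 12 − 0 = 0; torsion from ∂_3 factors > 1: none. So H_2 ≅ 0.

H_0 ≅ Z,  H_1 ≅ Z/2Z,  H_2 = 0.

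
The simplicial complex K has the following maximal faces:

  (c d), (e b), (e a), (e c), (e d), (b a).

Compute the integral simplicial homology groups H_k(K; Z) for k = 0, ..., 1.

H_0 = Z,  H_1 = Z^2.

K has 5 vertices, 6 edges.
rank ∂_0 = 0, rank ∂_1 = 4 ⇒ b_0 = 5 − 0 − 4 = 1; all invariant factors of ∂_1 are 1 so no torsion. So H_0 ≅ Z.
rank ∂_1 = 4, rank ∂_2 = 0 ⇒ b_1 = 6 − 4 − 0 = 2. So H_1 ≅ Z^2.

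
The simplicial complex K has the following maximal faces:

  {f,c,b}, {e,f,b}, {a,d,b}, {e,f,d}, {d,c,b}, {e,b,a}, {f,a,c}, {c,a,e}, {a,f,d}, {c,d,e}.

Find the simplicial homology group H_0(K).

Fix the vertex order a < b < c < d < e < f and write every simplex with vertices in increasing order. Then dim K = 2 and the simplices of K are:

  0-simplices (6): a, b, c, d, e, f
  1-simplices (15): ab, ac, ad, ae, af, bc, bd, be, bf, cd, ce, cf, de, df, ef
  2-simplices (10): abd, abe, ace, acf, adf, bcd, bcf, bef, cde, def

giving chain groups C_0 ≅ Z^6, C_1 ≅ Z^15, C_2 ≅ Z^10.

Boundary ∂_1: C_1 → C_0 sends each edge [p,q] (with p < q) to q − p.
The resulting 6×15 matrix has rank 5, and its Smith normal form has invariant factors (1,1,1,1,1).

∂_2: C_2 → C_1 acts by ∂[p,q,r] = [q,r] − [p,r] + [p,q]. For instance
  ∂cde = de − ce + cd,
  ∂bcf = cf − bf + bc.
The 15×10 boundary matrix has rank 10 and Smith normal form diag(1,1,1,1,1,1,1,1,1,2).

Now H_k = ker ∂_k / im ∂_{k+1}, so:

  H_0: rank C_0 − rank ∂_1 = 6 − 5 = 1, and the invariant factors of ∂_1 are all 1, so H_0 = Z.

(K is a triangulation of the real projective plane RP^2.)

H_0 ≅ Z.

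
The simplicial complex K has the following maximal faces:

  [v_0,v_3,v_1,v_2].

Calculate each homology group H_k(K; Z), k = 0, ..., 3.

H_0 = Z,  H_1 = 0,  H_2 = 0,  H_3 = 0.

We work with the vertex ordering v_0 < v_1 < v_2 < v_3. The simplices of K, each written with vertices in increasing order, are:

  0-simplices (4): [v_0], [v_1], [v_2], [v_3]
  1-simplices (6): [v_0,v_1], [v_0,v_2], [v_0,v_3], [v_1,v_2], [v_1,v_3], [v_2,v_3]
  2-simplices (4): [v_0,v_1,v_2], [v_0,v_1,v_3], [v_0,v_2,v_3], [v_1,v_2,v_3]
  3-simplices (1): [v_0,v_1,v_2,v_3]

Hence C_0 ≅ Z^4, C_1 ≅ Z^6, C_2 ≅ Z^4, C_3 ≅ Z^1.

The boundary map ∂_1: C_1 → C_0 maps an edge to its endpoints' difference, ∂[p,q] = q − p. For instance
  ∂[v_2,v_3] = [v_3] − [v_2].
As a 4×6 matrix over Z this has rank 3, with invariant factors (1,1,1).

The boundary map ∂_2: C_2 → C_1 acts by ∂[p,q,r] = [q,r] − [p,r] + [p,q]. For instance
  ∂[v_0,v_2,v_3] = [v_2,v_3] − [v_0,v_3] + [v_0,v_2],
  ∂[v_0,v_1,v_2] = [v_1,v_2] − [v_0,v_2] + [v_0,v_1].
The 6×4 boundary matrix has rank 3 and Smith normal form diag(1,1,1).

Boundary ∂_3: C_3 → C_2 sends each 3-simplex σ to the alternating sum Σ_i (−1)^i (σ with its i-th vertex removed). For instance
  ∂[v_0,v_1,v_2,v_3] = [v_1,v_2,v_3] − [v_0,v_2,v_3] + [v_0,v_1,v_3] − [v_0,v_1,v_2].
The resulting 4×1 matrix has rank 1, and its Smith normal form has invariant factors (1).

Now H_k = ker ∂_k / im ∂_{k+1}, so:

  H_0: rank C_0 − rank ∂_1 = 4 − 3 = 1, and the invariant factors of ∂_1 are all 1, so H_0 ≅ Z.
  H_1: rank ker ∂_1 − rank ∂_2 = (6 − 3) − 3 = 0, and the invariant factors of ∂_2 are all 1, so H_1 ≅ 0.
  H_2: rank ker ∂_2 − rank ∂_3 = (4 − 3) − 1 = 0, and the invariant factors of ∂_3 are all 1, so H_2 ≅ 0.
  H_3: rank ker ∂_3 − rank ∂_4 = (1 − 1) − 0 = 0, and there is no ∂_4, so H_3 ≅ 0.

As a check, the Euler characteristic is 4 − 6 + 4 − 1 = 1, which agrees with 1 − 0 + 0 − 0 = 1.
(K is a triangulation of the 3-simplex.)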